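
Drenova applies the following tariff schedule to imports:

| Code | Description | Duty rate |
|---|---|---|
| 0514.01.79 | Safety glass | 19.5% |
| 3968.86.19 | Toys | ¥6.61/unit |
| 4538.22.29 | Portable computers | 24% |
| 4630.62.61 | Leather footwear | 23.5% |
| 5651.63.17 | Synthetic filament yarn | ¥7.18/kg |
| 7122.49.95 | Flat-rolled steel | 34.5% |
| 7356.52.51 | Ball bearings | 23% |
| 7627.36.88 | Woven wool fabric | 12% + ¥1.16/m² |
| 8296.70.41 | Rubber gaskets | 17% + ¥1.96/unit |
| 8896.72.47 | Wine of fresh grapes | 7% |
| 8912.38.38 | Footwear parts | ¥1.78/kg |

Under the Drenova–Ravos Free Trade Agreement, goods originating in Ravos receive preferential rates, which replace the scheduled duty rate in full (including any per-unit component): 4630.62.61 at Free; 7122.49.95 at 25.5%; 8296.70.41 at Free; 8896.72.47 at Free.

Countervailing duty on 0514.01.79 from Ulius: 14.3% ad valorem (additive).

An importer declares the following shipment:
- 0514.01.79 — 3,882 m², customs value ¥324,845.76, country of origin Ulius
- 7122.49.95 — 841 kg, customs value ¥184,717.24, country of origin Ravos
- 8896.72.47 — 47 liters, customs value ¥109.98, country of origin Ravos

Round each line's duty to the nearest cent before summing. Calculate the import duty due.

Line 1 (0514.01.79, Ulius, 3,882 m², ¥324,845.76):
Base rate for 0514.01.79 is 19.5%.
Additional duty on 0514.01.79 from Ulius: +14.3%. Applied ad valorem rate: 19.5% + 14.3% = 33.8%.
Duty = ¥324,845.76 × 33.8% = ¥109,797.87.
Line 2 (7122.49.95, Ravos, 841 kg, ¥184,717.24):
Base rate for 7122.49.95 is 34.5%.
Origin Ravos qualifies under the Drenova–Ravos agreement and 7122.49.95 is covered: preferential rate 25.5% applies instead.
Duty = ¥184,717.24 × 25.5% = ¥47,102.90.
Line 3 (8896.72.47, Ravos, 47 liters, ¥109.98):
Base rate for 8896.72.47 is 7%.
Origin Ravos qualifies under the Drenova–Ravos agreement and 8896.72.47 is covered: preferential rate Free applies instead.
Duty = ¥109.98 × 0% = ¥0.00.
Total = ¥109,797.87 + ¥47,102.90 + ¥0.00 = ¥156,900.77.

¥156,900.77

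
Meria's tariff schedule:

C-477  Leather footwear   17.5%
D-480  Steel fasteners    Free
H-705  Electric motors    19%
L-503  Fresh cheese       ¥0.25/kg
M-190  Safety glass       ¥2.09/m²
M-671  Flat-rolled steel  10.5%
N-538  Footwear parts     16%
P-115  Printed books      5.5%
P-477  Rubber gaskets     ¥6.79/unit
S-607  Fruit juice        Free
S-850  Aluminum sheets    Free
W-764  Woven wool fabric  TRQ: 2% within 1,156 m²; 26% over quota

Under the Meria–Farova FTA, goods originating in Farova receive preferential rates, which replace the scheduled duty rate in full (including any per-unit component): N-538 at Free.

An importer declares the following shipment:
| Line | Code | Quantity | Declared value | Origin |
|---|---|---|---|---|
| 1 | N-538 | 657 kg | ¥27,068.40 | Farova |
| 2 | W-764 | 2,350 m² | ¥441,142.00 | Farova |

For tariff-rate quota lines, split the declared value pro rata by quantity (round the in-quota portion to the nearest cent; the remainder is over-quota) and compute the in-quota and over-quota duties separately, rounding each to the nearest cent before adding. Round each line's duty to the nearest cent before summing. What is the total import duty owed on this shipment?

Line 1 (N-538, Farova, 657 kg, ¥27,068.40):
Base rate for N-538 is 16%.
Origin Farova qualifies under the Meria–Farova agreement and N-538 is covered: preferential rate Free applies instead.
Duty = ¥27,068.40 × 0% = ¥0.00.
Line 2 (W-764, Farova, 2,350 m², ¥441,142.00):
Code W-764 is under a tariff-rate quota (threshold 1,156 m²). In-quota: 1,156 m² at 2%; over-quota: 1,194 m² at 26%.
Pro-rata value split: in-quota = ¥441,142.00 × 1,156/2,350 = ¥217,004.32; over-quota = ¥441,142.00 − ¥217,004.32 = ¥224,137.68.
In-quota duty = ¥217,004.32 × 2% = ¥4,340.09. Over-quota duty = ¥224,137.68 × 26% = ¥58,275.80.
Line duty = ¥4,340.09 + ¥58,275.80 = ¥62,615.89.
Total = ¥0.00 + ¥62,615.89 = ¥62,615.89.

¥62,615.89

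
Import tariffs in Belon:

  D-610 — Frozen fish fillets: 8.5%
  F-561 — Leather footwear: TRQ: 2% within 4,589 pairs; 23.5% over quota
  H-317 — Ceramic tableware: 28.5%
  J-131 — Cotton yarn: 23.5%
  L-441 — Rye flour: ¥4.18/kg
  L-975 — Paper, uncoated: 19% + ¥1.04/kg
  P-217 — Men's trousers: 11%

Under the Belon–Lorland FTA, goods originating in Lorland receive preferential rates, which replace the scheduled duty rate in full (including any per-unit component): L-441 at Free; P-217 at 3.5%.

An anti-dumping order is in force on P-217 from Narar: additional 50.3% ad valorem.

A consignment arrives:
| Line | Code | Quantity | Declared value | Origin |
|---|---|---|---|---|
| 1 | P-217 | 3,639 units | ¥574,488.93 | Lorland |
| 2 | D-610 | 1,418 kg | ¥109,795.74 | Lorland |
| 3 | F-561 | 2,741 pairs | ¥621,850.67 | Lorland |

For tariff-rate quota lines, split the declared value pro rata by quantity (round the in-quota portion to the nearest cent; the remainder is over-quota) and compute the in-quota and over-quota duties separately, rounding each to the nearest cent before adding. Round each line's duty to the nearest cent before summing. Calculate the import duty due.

¥41,876.76

Line 1 (P-217, Lorland, 3,639 units, ¥574,488.93):
Base rate for P-217 is 11%.
Origin Lorland qualifies under the Belon–Lorland agreement and P-217 is covered: preferential rate 3.5% applies instead.
The additional-duty order on P-217 targets Narar, not Lorland; it does not apply.
Duty = ¥574,488.93 × 3.5% = ¥20,107.11.
Line 2 (D-610, Lorland, 1,418 kg, ¥109,795.74):
Base rate for D-610 is 8.5%.
Origin Lorland is the FTA partner but D-610 is not on the preference list; base rate stands.
Duty = ¥109,795.74 × 8.5% = ¥9,332.64.
Line 3 (F-561, Lorland, 2,741 pairs, ¥621,850.67):
Code F-561 is under a tariff-rate quota (threshold 4,589 pairs). Quantity 2,741 pairs is within the quota, so the in-quota rate 2% applies to the full value.
Duty = ¥621,850.67 × 2% = ¥12,437.01.
Total = ¥20,107.11 + ¥9,332.64 + ¥12,437.01 = ¥41,876.76.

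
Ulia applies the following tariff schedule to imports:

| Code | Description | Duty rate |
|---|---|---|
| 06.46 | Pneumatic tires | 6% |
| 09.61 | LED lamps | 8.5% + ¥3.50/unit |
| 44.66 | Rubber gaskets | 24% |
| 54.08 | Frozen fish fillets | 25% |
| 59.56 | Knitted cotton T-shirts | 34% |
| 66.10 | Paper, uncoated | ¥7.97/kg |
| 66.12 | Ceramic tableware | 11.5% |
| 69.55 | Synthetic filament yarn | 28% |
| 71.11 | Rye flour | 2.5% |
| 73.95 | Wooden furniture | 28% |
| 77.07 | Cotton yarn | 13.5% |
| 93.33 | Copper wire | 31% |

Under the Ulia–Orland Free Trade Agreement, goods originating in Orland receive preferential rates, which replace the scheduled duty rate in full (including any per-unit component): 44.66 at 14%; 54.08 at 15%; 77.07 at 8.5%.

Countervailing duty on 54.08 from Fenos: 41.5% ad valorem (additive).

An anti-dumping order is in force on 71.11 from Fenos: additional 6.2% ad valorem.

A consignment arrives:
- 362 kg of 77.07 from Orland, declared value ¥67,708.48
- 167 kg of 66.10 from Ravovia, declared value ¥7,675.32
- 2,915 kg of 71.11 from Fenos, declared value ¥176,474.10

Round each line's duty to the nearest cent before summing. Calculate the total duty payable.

Line 1 (77.07, Orland, 362 kg, ¥67,708.48):
Base rate for 77.07 is 13.5%.
Origin Orland qualifies under the Ulia–Orland agreement and 77.07 is covered: preferential rate 8.5% applies instead.
Duty = ¥67,708.48 × 8.5% = ¥5,755.22.
Line 2 (66.10, Ravovia, 167 kg, ¥7,675.32):
Base rate for 66.10 is ¥7.97/kg.
Duty = 167 × ¥7.97 = ¥1,330.99.
Line 3 (71.11, Fenos, 2,915 kg, ¥176,474.10):
Base rate for 71.11 is 2.5%.
Additional duty on 71.11 from Fenos: +6.2%. Applied ad valorem rate: 2.5% + 6.2% = 8.7%.
Duty = ¥176,474.10 × 8.7% = ¥15,353.25.
Total = ¥5,755.22 + ¥1,330.99 + ¥15,353.25 = ¥22,439.46.

¥22,439.46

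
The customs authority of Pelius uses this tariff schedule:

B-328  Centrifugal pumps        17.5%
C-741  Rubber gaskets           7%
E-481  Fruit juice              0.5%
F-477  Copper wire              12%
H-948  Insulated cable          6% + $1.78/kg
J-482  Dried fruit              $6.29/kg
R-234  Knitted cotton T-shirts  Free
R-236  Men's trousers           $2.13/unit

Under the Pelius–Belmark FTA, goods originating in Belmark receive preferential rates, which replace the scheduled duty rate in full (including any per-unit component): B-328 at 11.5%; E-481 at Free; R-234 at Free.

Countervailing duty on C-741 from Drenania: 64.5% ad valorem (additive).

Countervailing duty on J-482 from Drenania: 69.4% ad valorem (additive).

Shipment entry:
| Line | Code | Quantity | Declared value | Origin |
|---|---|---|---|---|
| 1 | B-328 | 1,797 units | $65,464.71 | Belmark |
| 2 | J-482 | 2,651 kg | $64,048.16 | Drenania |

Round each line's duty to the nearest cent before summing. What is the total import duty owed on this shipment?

$68,652.65

Line 1 (B-328, Belmark, 1,797 units, $65,464.71):
Base rate for B-328 is 17.5%.
Origin Belmark qualifies under the Pelius–Belmark agreement and B-328 is covered: preferential rate 11.5% applies instead.
Duty = $65,464.71 × 11.5% = $7,528.44.
Line 2 (J-482, Drenania, 2,651 kg, $64,048.16):
Base rate for J-482 is $6.29/kg.
Additional duty on J-482 from Drenania: +69.4% ad valorem. Applied ad valorem rate = 69.4%.
Duty = $64,048.16 × 69.4% + 2,651 × $6.29 = $61,124.21.
Total = $7,528.44 + $61,124.21 = $68,652.65.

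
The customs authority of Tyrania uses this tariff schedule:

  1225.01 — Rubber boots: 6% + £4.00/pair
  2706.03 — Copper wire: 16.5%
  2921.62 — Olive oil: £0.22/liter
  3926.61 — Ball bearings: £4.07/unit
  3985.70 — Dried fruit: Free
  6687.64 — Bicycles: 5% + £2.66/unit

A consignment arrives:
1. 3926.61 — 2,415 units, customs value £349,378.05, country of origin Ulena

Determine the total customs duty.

Line 1 (3926.61, Ulena, 2,415 units, £349,378.05):
Base rate for 3926.61 is £4.07/unit.
Duty = 2,415 × £4.07 = £9,829.05.

£9,829.05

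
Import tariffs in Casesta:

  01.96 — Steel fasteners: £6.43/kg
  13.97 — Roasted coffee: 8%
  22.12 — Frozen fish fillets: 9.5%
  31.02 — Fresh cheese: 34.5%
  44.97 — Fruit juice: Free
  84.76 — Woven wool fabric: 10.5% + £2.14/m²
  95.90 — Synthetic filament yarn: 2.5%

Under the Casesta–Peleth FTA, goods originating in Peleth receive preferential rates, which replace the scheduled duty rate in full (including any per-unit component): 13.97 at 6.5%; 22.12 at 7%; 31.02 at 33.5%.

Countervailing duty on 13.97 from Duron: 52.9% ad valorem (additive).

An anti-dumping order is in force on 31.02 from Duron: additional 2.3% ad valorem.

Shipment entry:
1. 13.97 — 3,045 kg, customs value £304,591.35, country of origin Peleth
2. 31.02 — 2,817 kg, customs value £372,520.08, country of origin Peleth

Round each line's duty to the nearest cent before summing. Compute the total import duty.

£144,592.67

Line 1 (13.97, Peleth, 3,045 kg, £304,591.35):
Base rate for 13.97 is 8%.
Origin Peleth qualifies under the Casesta–Peleth agreement and 13.97 is covered: preferential rate 6.5% applies instead.
The additional-duty order on 13.97 targets Duron, not Peleth; it does not apply.
Duty = £304,591.35 × 6.5% = £19,798.44.
Line 2 (31.02, Peleth, 2,817 kg, £372,520.08):
Base rate for 31.02 is 34.5%.
Origin Peleth qualifies under the Casesta–Peleth agreement and 31.02 is covered: preferential rate 33.5% applies instead.
The additional-duty order on 31.02 targets Duron, not Peleth; it does not apply.
Duty = £372,520.08 × 33.5% = £124,794.23.
Total = £19,798.44 + £124,794.23 = £144,592.67.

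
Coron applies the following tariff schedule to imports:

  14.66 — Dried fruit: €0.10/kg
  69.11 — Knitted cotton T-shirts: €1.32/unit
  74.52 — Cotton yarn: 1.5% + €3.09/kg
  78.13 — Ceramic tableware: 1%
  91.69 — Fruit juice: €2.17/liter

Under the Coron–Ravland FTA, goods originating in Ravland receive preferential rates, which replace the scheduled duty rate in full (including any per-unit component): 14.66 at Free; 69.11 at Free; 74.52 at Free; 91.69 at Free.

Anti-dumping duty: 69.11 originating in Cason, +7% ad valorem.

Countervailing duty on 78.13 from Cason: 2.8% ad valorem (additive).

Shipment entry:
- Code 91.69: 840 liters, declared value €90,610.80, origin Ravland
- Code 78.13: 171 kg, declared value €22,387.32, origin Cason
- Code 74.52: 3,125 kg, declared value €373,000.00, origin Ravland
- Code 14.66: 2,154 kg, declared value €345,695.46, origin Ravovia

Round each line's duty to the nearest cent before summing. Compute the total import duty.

€1,066.12

Line 1 (91.69, Ravland, 840 liters, €90,610.80):
Base rate for 91.69 is €2.17/liter.
Origin Ravland qualifies under the Coron–Ravland agreement and 91.69 is covered: preferential rate Free applies instead.
Duty = €90,610.80 × 0% = €0.00.
Line 2 (78.13, Cason, 171 kg, €22,387.32):
Base rate for 78.13 is 1%.
Additional duty on 78.13 from Cason: +2.8%. Applied ad valorem rate: 1% + 2.8% = 3.8%.
Duty = €22,387.32 × 3.8% = €850.72.
Line 3 (74.52, Ravland, 3,125 kg, €373,000.00):
Base rate for 74.52 is 1.5% + €3.09/kg.
Origin Ravland qualifies under the Coron–Ravland agreement and 74.52 is covered: preferential rate Free applies instead.
Duty = €373,000.00 × 0% = €0.00.
Line 4 (14.66, Ravovia, 2,154 kg, €345,695.46):
Base rate for 14.66 is €0.10/kg.
14.66 has an FTA preferential rate, but origin Ravovia is not Ravland; base rate stands.
Duty = 2,154 × €0.10 = €215.40.
Total = €0.00 + €850.72 + €0.00 + €215.40 = €1,066.12.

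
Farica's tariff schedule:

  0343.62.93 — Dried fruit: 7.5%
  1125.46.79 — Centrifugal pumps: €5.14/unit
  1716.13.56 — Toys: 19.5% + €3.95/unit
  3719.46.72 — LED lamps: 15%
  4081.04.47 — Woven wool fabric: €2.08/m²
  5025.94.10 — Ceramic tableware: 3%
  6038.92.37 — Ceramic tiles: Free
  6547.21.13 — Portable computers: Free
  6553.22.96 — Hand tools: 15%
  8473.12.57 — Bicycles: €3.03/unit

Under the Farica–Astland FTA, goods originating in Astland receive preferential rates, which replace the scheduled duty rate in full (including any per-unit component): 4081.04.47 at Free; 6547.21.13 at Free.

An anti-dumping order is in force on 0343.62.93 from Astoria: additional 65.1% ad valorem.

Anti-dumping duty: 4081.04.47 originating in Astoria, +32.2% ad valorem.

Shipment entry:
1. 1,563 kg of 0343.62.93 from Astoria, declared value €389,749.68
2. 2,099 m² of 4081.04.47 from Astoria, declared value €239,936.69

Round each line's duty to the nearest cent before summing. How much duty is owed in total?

€364,583.80

Line 1 (0343.62.93, Astoria, 1,563 kg, €389,749.68):
Base rate for 0343.62.93 is 7.5%.
Additional duty on 0343.62.93 from Astoria: +65.1%. Applied ad valorem rate: 7.5% + 65.1% = 72.6%.
Duty = €389,749.68 × 72.6% = €282,958.27.
Line 2 (4081.04.47, Astoria, 2,099 m², €239,936.69):
Base rate for 4081.04.47 is €2.08/m².
4081.04.47 has an FTA preferential rate, but origin Astoria is not Astland; base rate stands.
Additional duty on 4081.04.47 from Astoria: +32.2% ad valorem. Applied ad valorem rate = 32.2%.
Duty = €239,936.69 × 32.2% + 2,099 × €2.08 = €81,625.53.
Total = €282,958.27 + €81,625.53 = €364,583.80.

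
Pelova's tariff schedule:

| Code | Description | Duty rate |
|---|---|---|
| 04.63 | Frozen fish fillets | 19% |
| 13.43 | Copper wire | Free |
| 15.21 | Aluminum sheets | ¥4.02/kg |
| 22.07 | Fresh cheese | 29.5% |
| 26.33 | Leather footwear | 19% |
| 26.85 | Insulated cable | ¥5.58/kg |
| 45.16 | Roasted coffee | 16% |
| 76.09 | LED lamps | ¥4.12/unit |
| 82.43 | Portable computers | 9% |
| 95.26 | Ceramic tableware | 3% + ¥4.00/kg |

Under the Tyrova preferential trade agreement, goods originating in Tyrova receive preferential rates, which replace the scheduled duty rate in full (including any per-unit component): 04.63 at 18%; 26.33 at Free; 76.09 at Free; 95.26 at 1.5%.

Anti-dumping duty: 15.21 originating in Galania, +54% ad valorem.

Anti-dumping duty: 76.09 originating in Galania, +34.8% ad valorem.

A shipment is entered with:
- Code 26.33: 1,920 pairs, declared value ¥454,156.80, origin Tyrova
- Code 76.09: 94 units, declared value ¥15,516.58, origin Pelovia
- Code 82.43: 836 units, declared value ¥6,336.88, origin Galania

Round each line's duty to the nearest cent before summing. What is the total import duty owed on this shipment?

Line 1 (26.33, Tyrova, 1,920 pairs, ¥454,156.80):
Base rate for 26.33 is 19%.
Origin Tyrova qualifies under the Pelova–Tyrova agreement and 26.33 is covered: preferential rate Free applies instead.
Duty = ¥454,156.80 × 0% = ¥0.00.
Line 2 (76.09, Pelovia, 94 units, ¥15,516.58):
Base rate for 76.09 is ¥4.12/unit.
76.09 has an FTA preferential rate, but origin Pelovia is not Tyrova; base rate stands.
The additional-duty order on 76.09 targets Galania, not Pelovia; it does not apply.
Duty = 94 × ¥4.12 = ¥387.28.
Line 3 (82.43, Galania, 836 units, ¥6,336.88):
Base rate for 82.43 is 9%.
Duty = ¥6,336.88 × 9% = ¥570.32.
Total = ¥0.00 + ¥387.28 + ¥570.32 = ¥957.60.

¥957.60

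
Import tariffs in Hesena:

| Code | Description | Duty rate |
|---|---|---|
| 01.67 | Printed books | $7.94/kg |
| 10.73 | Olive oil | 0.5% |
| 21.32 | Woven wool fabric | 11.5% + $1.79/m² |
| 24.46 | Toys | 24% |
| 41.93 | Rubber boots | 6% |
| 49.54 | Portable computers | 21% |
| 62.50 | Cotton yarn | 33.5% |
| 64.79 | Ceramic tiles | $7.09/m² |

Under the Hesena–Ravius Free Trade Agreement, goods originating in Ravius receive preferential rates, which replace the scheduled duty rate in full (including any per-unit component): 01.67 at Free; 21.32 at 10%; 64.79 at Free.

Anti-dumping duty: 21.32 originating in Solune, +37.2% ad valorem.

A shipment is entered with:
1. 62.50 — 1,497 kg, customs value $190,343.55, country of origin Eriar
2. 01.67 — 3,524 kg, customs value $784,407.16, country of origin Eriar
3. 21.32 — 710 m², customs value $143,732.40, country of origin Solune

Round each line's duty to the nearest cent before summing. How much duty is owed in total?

Line 1 (62.50, Eriar, 1,497 kg, $190,343.55):
Base rate for 62.50 is 33.5%.
Duty = $190,343.55 × 33.5% = $63,765.09.
Line 2 (01.67, Eriar, 3,524 kg, $784,407.16):
Base rate for 01.67 is $7.94/kg.
01.67 has an FTA preferential rate, but origin Eriar is not Ravius; base rate stands.
Duty = 3,524 × $7.94 = $27,980.56.
Line 3 (21.32, Solune, 710 m², $143,732.40):
Base rate for 21.32 is 11.5% + $1.79/m².
21.32 has an FTA preferential rate, but origin Solune is not Ravius; base rate stands.
Additional duty on 21.32 from Solune: +37.2%. Applied ad valorem rate: 11.5% + 37.2% = 48.7%.
Duty = $143,732.40 × 48.7% + 710 × $1.79 = $71,268.58.
Total = $63,765.09 + $27,980.56 + $71,268.58 = $163,014.23.

$163,014.23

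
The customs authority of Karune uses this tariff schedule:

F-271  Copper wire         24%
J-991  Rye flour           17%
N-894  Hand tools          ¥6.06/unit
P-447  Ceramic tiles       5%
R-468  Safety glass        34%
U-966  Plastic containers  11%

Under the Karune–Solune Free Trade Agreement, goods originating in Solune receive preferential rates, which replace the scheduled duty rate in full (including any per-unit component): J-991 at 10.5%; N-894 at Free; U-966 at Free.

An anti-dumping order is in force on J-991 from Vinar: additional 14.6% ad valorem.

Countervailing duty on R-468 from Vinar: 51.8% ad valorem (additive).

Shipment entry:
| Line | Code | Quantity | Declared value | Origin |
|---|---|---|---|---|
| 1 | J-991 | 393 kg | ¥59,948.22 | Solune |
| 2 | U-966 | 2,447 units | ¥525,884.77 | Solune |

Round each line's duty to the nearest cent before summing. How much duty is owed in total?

¥6,294.56

Line 1 (J-991, Solune, 393 kg, ¥59,948.22):
Base rate for J-991 is 17%.
Origin Solune qualifies under the Karune–Solune agreement and J-991 is covered: preferential rate 10.5% applies instead.
The additional-duty order on J-991 targets Vinar, not Solune; it does not apply.
Duty = ¥59,948.22 × 10.5% = ¥6,294.56.
Line 2 (U-966, Solune, 2,447 units, ¥525,884.77):
Base rate for U-966 is 11%.
Origin Solune qualifies under the Karune–Solune agreement and U-966 is covered: preferential rate Free applies instead.
Duty = ¥525,884.77 × 0% = ¥0.00.
Total = ¥6,294.56 + ¥0.00 = ¥6,294.56.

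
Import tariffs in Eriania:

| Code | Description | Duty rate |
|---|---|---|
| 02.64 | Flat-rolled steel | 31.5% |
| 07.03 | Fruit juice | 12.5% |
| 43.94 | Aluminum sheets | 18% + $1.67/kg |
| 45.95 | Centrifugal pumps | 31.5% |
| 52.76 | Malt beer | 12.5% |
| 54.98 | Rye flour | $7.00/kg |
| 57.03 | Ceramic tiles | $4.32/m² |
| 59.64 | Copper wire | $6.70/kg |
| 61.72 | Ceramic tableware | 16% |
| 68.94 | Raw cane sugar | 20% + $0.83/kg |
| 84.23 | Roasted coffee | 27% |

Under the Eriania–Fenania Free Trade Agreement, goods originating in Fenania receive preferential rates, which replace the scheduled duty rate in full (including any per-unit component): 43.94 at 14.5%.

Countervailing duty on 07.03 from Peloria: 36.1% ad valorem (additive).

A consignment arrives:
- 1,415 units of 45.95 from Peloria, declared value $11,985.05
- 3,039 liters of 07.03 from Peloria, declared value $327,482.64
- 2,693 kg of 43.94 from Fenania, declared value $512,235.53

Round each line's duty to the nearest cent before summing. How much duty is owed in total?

Line 1 (45.95, Peloria, 1,415 units, $11,985.05):
Base rate for 45.95 is 31.5%.
Duty = $11,985.05 × 31.5% = $3,775.29.
Line 2 (07.03, Peloria, 3,039 liters, $327,482.64):
Base rate for 07.03 is 12.5%.
Additional duty on 07.03 from Peloria: +36.1%. Applied ad valorem rate: 12.5% + 36.1% = 48.6%.
Duty = $327,482.64 × 48.6% = $159,156.56.
Line 3 (43.94, Fenania, 2,693 kg, $512,235.53):
Base rate for 43.94 is 18% + $1.67/kg.
Origin Fenania qualifies under the Eriania–Fenania agreement and 43.94 is covered: preferential rate 14.5% applies instead.
Duty = $512,235.53 × 14.5% = $74,274.15.
Total = $3,775.29 + $159,156.56 + $74,274.15 = $237,206.00.

$237,206.00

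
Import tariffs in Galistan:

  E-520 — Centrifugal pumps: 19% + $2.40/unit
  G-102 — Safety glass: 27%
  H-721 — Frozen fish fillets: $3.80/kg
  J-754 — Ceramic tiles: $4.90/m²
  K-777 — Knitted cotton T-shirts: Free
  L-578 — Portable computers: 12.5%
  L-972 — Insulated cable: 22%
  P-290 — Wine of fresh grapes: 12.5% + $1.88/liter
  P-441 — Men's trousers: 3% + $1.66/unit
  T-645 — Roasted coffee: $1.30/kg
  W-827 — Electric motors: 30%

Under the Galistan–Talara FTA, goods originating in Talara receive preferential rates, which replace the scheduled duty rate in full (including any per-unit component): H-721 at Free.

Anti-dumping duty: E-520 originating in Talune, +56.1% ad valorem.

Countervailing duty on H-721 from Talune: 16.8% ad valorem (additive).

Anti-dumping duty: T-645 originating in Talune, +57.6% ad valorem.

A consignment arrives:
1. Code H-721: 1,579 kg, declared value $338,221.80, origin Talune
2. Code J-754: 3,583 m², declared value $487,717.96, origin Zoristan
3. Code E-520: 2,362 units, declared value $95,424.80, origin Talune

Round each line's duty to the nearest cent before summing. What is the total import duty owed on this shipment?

Line 1 (H-721, Talune, 1,579 kg, $338,221.80):
Base rate for H-721 is $3.80/kg.
H-721 has an FTA preferential rate, but origin Talune is not Talara; base rate stands.
Additional duty on H-721 from Talune: +16.8% ad valorem. Applied ad valorem rate = 16.8%.
Duty = $338,221.80 × 16.8% + 1,579 × $3.80 = $62,821.46.
Line 2 (J-754, Zoristan, 3,583 m², $487,717.96):
Base rate for J-754 is $4.90/m².
Duty = 3,583 × $4.90 = $17,556.70.
Line 3 (E-520, Talune, 2,362 units, $95,424.80):
Base rate for E-520 is 19% + $2.40/unit.
Additional duty on E-520 from Talune: +56.1%. Applied ad valorem rate: 19% + 56.1% = 75.1%.
Duty = $95,424.80 × 75.1% + 2,362 × $2.40 = $77,332.82.
Total = $62,821.46 + $17,556.70 + $77,332.82 = $157,710.98.

$157,710.98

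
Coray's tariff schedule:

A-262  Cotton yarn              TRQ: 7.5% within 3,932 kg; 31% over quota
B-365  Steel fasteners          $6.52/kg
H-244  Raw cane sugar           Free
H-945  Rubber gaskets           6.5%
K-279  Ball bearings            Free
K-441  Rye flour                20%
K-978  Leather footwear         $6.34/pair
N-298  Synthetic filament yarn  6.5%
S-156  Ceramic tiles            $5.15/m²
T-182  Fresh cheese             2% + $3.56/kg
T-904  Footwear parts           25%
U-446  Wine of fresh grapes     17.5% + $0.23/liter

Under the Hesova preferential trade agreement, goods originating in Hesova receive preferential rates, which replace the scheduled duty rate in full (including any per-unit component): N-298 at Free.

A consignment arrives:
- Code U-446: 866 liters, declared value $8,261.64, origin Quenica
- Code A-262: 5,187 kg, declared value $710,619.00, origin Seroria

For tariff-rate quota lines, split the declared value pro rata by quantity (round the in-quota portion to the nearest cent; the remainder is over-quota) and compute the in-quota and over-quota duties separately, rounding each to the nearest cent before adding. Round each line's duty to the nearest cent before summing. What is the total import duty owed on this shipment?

$95,346.12

Line 1 (U-446, Quenica, 866 liters, $8,261.64):
Base rate for U-446 is 17.5% + $0.23/liter.
Duty = $8,261.64 × 17.5% + 866 × $0.23 = $1,644.97.
Line 2 (A-262, Seroria, 5,187 kg, $710,619.00):
Code A-262 is under a tariff-rate quota (threshold 3,932 kg). In-quota: 3,932 kg at 7.5%; over-quota: 1,255 kg at 31%.
Pro-rata value split: in-quota = $710,619.00 × 3,932/5,187 = $538,684.00; over-quota = $710,619.00 − $538,684.00 = $171,935.00.
In-quota duty = $538,684.00 × 7.5% = $40,401.30. Over-quota duty = $171,935.00 × 31% = $53,299.85.
Line duty = $40,401.30 + $53,299.85 = $93,701.15.
Total = $1,644.97 + $93,701.15 = $95,346.12.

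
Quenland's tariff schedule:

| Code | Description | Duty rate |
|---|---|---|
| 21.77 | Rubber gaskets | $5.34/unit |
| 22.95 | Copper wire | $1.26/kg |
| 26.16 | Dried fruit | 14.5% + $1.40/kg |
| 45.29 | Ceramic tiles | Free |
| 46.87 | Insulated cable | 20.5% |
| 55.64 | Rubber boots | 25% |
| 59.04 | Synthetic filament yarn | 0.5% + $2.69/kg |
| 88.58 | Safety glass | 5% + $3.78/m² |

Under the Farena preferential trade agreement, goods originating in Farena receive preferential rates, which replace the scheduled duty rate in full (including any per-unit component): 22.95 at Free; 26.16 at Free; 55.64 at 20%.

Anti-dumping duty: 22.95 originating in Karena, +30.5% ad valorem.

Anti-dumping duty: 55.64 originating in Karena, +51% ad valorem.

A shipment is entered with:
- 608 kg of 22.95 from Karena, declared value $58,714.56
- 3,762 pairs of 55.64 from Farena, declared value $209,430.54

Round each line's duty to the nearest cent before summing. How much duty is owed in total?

$60,560.13

Line 1 (22.95, Karena, 608 kg, $58,714.56):
Base rate for 22.95 is $1.26/kg.
22.95 has an FTA preferential rate, but origin Karena is not Farena; base rate stands.
Additional duty on 22.95 from Karena: +30.5% ad valorem. Applied ad valorem rate = 30.5%.
Duty = $58,714.56 × 30.5% + 608 × $1.26 = $18,674.02.
Line 2 (55.64, Farena, 3,762 pairs, $209,430.54):
Base rate for 55.64 is 25%.
Origin Farena qualifies under the Quenland–Farena agreement and 55.64 is covered: preferential rate 20% applies instead.
The additional-duty order on 55.64 targets Karena, not Farena; it does not apply.
Duty = $209,430.54 × 20% = $41,886.11.
Total = $18,674.02 + $41,886.11 = $60,560.13.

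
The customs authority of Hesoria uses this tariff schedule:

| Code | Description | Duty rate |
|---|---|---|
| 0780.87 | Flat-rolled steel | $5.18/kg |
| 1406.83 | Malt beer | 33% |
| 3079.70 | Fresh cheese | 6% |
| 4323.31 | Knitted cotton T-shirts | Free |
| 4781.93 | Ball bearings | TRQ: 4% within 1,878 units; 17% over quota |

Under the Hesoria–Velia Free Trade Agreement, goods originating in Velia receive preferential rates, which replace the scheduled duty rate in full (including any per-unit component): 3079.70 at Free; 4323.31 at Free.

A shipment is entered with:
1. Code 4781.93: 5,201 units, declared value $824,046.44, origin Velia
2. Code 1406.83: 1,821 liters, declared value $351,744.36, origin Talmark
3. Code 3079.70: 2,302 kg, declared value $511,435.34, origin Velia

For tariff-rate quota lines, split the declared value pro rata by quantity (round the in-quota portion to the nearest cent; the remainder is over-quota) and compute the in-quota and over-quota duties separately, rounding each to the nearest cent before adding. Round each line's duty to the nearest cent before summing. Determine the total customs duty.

Line 1 (4781.93, Velia, 5,201 units, $824,046.44):
Code 4781.93 is under a tariff-rate quota (threshold 1,878 units). In-quota: 1,878 units at 4%; over-quota: 3,323 units at 17%.
Pro-rata value split: in-quota = $824,046.44 × 1,878/5,201 = $297,550.32; over-quota = $824,046.44 − $297,550.32 = $526,496.12.
In-quota duty = $297,550.32 × 4% = $11,902.01. Over-quota duty = $526,496.12 × 17% = $89,504.34.
Line duty = $11,902.01 + $89,504.34 = $101,406.35.
Line 2 (1406.83, Talmark, 1,821 liters, $351,744.36):
Base rate for 1406.83 is 33%.
Duty = $351,744.36 × 33% = $116,075.64.
Line 3 (3079.70, Velia, 2,302 kg, $511,435.34):
Base rate for 3079.70 is 6%.
Origin Velia qualifies under the Hesoria–Velia agreement and 3079.70 is covered: preferential rate Free applies instead.
Duty = $511,435.34 × 0% = $0.00.
Total = $101,406.35 + $116,075.64 + $0.00 = $217,481.99.

$217,481.99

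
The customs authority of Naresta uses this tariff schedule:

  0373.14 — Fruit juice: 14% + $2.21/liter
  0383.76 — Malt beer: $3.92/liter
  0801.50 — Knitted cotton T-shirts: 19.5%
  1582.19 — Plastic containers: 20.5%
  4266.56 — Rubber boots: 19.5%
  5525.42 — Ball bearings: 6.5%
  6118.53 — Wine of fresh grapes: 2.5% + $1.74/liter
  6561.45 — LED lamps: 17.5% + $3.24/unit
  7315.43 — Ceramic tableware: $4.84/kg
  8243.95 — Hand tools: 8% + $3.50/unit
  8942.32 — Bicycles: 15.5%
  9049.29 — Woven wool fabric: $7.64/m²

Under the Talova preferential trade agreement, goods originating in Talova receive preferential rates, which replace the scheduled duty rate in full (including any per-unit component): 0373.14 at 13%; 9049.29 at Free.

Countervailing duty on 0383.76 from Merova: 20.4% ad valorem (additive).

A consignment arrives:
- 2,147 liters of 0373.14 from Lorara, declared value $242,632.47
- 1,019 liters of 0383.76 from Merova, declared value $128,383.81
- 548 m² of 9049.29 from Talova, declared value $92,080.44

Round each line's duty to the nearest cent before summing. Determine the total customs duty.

$68,898.20

Line 1 (0373.14, Lorara, 2,147 liters, $242,632.47):
Base rate for 0373.14 is 14% + $2.21/liter.
0373.14 has an FTA preferential rate, but origin Lorara is not Talova; base rate stands.
Duty = $242,632.47 × 14% + 2,147 × $2.21 = $38,713.42.
Line 2 (0383.76, Merova, 1,019 liters, $128,383.81):
Base rate for 0383.76 is $3.92/liter.
Additional duty on 0383.76 from Merova: +20.4% ad valorem. Applied ad valorem rate = 20.4%.
Duty = $128,383.81 × 20.4% + 1,019 × $3.92 = $30,184.78.
Line 3 (9049.29, Talova, 548 m², $92,080.44):
Base rate for 9049.29 is $7.64/m².
Origin Talova qualifies under the Naresta–Talova agreement and 9049.29 is covered: preferential rate Free applies instead.
Duty = $92,080.44 × 0% = $0.00.
Total = $38,713.42 + $30,184.78 + $0.00 = $68,898.20.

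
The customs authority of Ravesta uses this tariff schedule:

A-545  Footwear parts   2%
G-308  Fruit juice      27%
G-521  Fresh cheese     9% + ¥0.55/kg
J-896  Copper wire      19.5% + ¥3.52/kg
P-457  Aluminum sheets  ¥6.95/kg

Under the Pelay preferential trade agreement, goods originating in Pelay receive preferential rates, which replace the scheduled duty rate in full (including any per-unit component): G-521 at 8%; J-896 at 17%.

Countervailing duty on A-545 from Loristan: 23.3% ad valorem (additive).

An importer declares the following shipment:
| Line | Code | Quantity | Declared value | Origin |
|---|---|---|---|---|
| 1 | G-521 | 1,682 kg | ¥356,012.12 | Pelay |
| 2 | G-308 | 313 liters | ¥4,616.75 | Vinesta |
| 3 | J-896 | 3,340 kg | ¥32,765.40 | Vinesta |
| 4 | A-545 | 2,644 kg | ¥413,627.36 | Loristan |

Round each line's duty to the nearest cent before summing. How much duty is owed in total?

¥152,521.26

Line 1 (G-521, Pelay, 1,682 kg, ¥356,012.12):
Base rate for G-521 is 9% + ¥0.55/kg.
Origin Pelay qualifies under the Ravesta–Pelay agreement and G-521 is covered: preferential rate 8% applies instead.
Duty = ¥356,012.12 × 8% = ¥28,480.97.
Line 2 (G-308, Vinesta, 313 liters, ¥4,616.75):
Base rate for G-308 is 27%.
Duty = ¥4,616.75 × 27% = ¥1,246.52.
Line 3 (J-896, Vinesta, 3,340 kg, ¥32,765.40):
Base rate for J-896 is 19.5% + ¥3.52/kg.
J-896 has an FTA preferential rate, but origin Vinesta is not Pelay; base rate stands.
Duty = ¥32,765.40 × 19.5% + 3,340 × ¥3.52 = ¥18,146.05.
Line 4 (A-545, Loristan, 2,644 kg, ¥413,627.36):
Base rate for A-545 is 2%.
Additional duty on A-545 from Loristan: +23.3%. Applied ad valorem rate: 2% + 23.3% = 25.3%.
Duty = ¥413,627.36 × 25.3% = ¥104,647.72.
Total = ¥28,480.97 + ¥1,246.52 + ¥18,146.05 + ¥104,647.72 = ¥152,521.26.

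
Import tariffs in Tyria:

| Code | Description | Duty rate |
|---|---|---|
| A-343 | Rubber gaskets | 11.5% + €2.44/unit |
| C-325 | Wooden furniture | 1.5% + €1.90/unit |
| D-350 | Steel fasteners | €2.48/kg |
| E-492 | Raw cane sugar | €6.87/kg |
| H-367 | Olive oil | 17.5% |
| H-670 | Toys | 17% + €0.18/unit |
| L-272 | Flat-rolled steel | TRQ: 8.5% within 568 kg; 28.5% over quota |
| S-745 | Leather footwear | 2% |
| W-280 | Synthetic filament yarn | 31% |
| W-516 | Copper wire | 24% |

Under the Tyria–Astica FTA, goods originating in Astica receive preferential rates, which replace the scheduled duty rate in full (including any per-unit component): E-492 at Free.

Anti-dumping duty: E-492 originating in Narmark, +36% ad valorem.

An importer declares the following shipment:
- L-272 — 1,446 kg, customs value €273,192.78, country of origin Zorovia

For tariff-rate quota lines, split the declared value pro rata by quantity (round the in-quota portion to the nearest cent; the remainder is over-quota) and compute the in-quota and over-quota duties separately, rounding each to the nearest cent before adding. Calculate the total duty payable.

Line 1 (L-272, Zorovia, 1,446 kg, €273,192.78):
Code L-272 is under a tariff-rate quota (threshold 568 kg). In-quota: 568 kg at 8.5%; over-quota: 878 kg at 28.5%.
Pro-rata value split: in-quota = €273,192.78 × 568/1,446 = €107,312.24; over-quota = €273,192.78 − €107,312.24 = €165,880.54.
In-quota duty = €107,312.24 × 8.5% = €9,121.54. Over-quota duty = €165,880.54 × 28.5% = €47,275.95.
Line duty = €9,121.54 + €47,275.95 = €56,397.49.

€56,397.49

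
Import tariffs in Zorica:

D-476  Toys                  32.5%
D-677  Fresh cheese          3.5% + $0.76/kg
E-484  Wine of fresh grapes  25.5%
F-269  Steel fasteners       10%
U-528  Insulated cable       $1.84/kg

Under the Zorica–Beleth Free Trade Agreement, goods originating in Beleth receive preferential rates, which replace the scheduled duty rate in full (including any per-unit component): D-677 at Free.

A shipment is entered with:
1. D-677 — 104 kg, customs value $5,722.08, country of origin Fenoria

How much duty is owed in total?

$279.31

Line 1 (D-677, Fenoria, 104 kg, $5,722.08):
Base rate for D-677 is 3.5% + $0.76/kg.
D-677 has an FTA preferential rate, but origin Fenoria is not Beleth; base rate stands.
Duty = $5,722.08 × 3.5% + 104 × $0.76 = $279.31.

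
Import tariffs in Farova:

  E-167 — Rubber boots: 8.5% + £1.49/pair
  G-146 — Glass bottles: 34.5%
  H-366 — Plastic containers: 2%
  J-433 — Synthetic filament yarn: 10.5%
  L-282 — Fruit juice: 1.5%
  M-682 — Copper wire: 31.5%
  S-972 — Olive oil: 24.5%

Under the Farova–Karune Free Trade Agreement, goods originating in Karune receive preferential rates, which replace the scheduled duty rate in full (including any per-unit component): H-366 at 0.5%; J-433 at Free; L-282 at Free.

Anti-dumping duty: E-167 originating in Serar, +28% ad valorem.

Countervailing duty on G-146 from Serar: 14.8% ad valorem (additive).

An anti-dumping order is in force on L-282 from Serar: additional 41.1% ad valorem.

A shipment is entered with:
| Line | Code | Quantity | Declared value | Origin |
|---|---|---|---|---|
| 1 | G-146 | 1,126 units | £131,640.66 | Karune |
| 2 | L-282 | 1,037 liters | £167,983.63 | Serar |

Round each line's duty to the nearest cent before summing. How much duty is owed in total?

£116,977.06

Line 1 (G-146, Karune, 1,126 units, £131,640.66):
Base rate for G-146 is 34.5%.
Origin Karune is the FTA partner but G-146 is not on the preference list; base rate stands.
The additional-duty order on G-146 targets Serar, not Karune; it does not apply.
Duty = £131,640.66 × 34.5% = £45,416.03.
Line 2 (L-282, Serar, 1,037 liters, £167,983.63):
Base rate for L-282 is 1.5%.
L-282 has an FTA preferential rate, but origin Serar is not Karune; base rate stands.
Additional duty on L-282 from Serar: +41.1%. Applied ad valorem rate: 1.5% + 41.1% = 42.6%.
Duty = £167,983.63 × 42.6% = £71,561.03.
Total = £45,416.03 + £71,561.03 = £116,977.06.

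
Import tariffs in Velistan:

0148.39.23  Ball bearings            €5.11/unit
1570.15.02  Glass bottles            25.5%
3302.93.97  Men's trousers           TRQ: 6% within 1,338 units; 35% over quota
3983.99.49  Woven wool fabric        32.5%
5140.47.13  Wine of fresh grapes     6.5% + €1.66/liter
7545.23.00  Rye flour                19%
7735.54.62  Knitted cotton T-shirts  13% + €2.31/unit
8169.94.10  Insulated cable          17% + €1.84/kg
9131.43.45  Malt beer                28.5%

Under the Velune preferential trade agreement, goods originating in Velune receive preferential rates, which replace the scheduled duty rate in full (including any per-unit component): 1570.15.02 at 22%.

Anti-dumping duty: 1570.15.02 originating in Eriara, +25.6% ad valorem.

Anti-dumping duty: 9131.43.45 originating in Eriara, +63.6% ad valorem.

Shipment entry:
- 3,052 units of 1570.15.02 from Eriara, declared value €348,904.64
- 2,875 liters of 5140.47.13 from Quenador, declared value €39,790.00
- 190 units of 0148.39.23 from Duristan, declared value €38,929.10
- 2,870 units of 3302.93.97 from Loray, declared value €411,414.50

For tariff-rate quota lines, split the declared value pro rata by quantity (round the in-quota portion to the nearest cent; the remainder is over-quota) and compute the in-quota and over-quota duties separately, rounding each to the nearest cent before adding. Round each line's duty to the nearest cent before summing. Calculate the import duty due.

€274,992.43

Line 1 (1570.15.02, Eriara, 3,052 units, €348,904.64):
Base rate for 1570.15.02 is 25.5%.
1570.15.02 has an FTA preferential rate, but origin Eriara is not Velune; base rate stands.
Additional duty on 1570.15.02 from Eriara: +25.6%. Applied ad valorem rate: 25.5% + 25.6% = 51.1%.
Duty = €348,904.64 × 51.1% = €178,290.27.
Line 2 (5140.47.13, Quenador, 2,875 liters, €39,790.00):
Base rate for 5140.47.13 is 6.5% + €1.66/liter.
Duty = €39,790.00 × 6.5% + 2,875 × €1.66 = €7,358.85.
Line 3 (0148.39.23, Duristan, 190 units, €38,929.10):
Base rate for 0148.39.23 is €5.11/unit.
Duty = 190 × €5.11 = €970.90.
Line 4 (3302.93.97, Loray, 2,870 units, €411,414.50):
Code 3302.93.97 is under a tariff-rate quota (threshold 1,338 units). In-quota: 1,338 units at 6%; over-quota: 1,532 units at 35%.
Pro-rata value split: in-quota = €411,414.50 × 1,338/2,870 = €191,802.30; over-quota = €411,414.50 − €191,802.30 = €219,612.20.
In-quota duty = €191,802.30 × 6% = €11,508.14. Over-quota duty = €219,612.20 × 35% = €76,864.27.
Line duty = €11,508.14 + €76,864.27 = €88,372.41.
Total = €178,290.27 + €7,358.85 + €970.90 + €88,372.41 = €274,992.43.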